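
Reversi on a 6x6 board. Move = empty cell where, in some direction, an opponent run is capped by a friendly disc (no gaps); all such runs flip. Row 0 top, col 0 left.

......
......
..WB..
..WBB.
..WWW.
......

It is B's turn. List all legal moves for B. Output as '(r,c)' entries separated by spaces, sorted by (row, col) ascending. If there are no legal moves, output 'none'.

Answer: (1,1) (2,1) (3,1) (4,1) (5,1) (5,2) (5,3) (5,4) (5,5)

Derivation:
(1,1): flips 1 -> legal
(1,2): no bracket -> illegal
(1,3): no bracket -> illegal
(2,1): flips 1 -> legal
(3,1): flips 1 -> legal
(3,5): no bracket -> illegal
(4,1): flips 1 -> legal
(4,5): no bracket -> illegal
(5,1): flips 1 -> legal
(5,2): flips 1 -> legal
(5,3): flips 1 -> legal
(5,4): flips 1 -> legal
(5,5): flips 1 -> legal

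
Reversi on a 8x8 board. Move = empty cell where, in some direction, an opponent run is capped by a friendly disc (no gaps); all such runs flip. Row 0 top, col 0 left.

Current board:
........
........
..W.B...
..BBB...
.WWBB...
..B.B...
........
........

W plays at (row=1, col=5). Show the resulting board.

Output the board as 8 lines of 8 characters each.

Place W at (1,5); scan 8 dirs for brackets.
Dir NW: first cell '.' (not opp) -> no flip
Dir N: first cell '.' (not opp) -> no flip
Dir NE: first cell '.' (not opp) -> no flip
Dir W: first cell '.' (not opp) -> no flip
Dir E: first cell '.' (not opp) -> no flip
Dir SW: opp run (2,4) (3,3) capped by W -> flip
Dir S: first cell '.' (not opp) -> no flip
Dir SE: first cell '.' (not opp) -> no flip
All flips: (2,4) (3,3)

Answer: ........
.....W..
..W.W...
..BWB...
.WWBB...
..B.B...
........
........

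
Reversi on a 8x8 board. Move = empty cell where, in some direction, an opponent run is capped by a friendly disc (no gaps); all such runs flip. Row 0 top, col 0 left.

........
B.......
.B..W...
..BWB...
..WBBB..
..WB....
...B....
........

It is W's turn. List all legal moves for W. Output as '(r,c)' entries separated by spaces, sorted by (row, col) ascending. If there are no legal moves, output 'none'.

Answer: (2,2) (2,5) (3,1) (3,5) (4,6) (5,4) (5,5) (6,4) (7,3) (7,4)

Derivation:
(0,0): no bracket -> illegal
(0,1): no bracket -> illegal
(1,1): no bracket -> illegal
(1,2): no bracket -> illegal
(2,0): no bracket -> illegal
(2,2): flips 1 -> legal
(2,3): no bracket -> illegal
(2,5): flips 2 -> legal
(3,0): no bracket -> illegal
(3,1): flips 1 -> legal
(3,5): flips 1 -> legal
(3,6): no bracket -> illegal
(4,1): no bracket -> illegal
(4,6): flips 3 -> legal
(5,4): flips 3 -> legal
(5,5): flips 1 -> legal
(5,6): no bracket -> illegal
(6,2): no bracket -> illegal
(6,4): flips 1 -> legal
(7,2): no bracket -> illegal
(7,3): flips 3 -> legal
(7,4): flips 1 -> legal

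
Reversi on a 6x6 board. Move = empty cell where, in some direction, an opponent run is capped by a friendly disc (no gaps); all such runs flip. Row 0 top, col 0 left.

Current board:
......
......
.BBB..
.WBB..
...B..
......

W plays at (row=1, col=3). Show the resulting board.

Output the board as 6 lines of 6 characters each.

Place W at (1,3); scan 8 dirs for brackets.
Dir NW: first cell '.' (not opp) -> no flip
Dir N: first cell '.' (not opp) -> no flip
Dir NE: first cell '.' (not opp) -> no flip
Dir W: first cell '.' (not opp) -> no flip
Dir E: first cell '.' (not opp) -> no flip
Dir SW: opp run (2,2) capped by W -> flip
Dir S: opp run (2,3) (3,3) (4,3), next='.' -> no flip
Dir SE: first cell '.' (not opp) -> no flip
All flips: (2,2)

Answer: ......
...W..
.BWB..
.WBB..
...B..
......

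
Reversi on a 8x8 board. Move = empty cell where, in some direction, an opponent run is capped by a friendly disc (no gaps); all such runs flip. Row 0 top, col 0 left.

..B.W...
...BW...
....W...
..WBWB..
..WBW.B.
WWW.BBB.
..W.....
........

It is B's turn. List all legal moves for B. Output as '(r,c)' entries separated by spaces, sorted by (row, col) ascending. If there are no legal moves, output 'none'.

Answer: (1,5) (2,1) (2,5) (3,1) (4,1) (4,5) (5,3) (6,0) (6,1)

Derivation:
(0,3): no bracket -> illegal
(0,5): no bracket -> illegal
(1,5): flips 2 -> legal
(2,1): flips 1 -> legal
(2,2): no bracket -> illegal
(2,3): no bracket -> illegal
(2,5): flips 1 -> legal
(3,1): flips 1 -> legal
(4,0): no bracket -> illegal
(4,1): flips 1 -> legal
(4,5): flips 1 -> legal
(5,3): flips 1 -> legal
(6,0): flips 2 -> legal
(6,1): flips 1 -> legal
(6,3): no bracket -> illegal
(7,1): no bracket -> illegal
(7,2): no bracket -> illegal
(7,3): no bracket -> illegal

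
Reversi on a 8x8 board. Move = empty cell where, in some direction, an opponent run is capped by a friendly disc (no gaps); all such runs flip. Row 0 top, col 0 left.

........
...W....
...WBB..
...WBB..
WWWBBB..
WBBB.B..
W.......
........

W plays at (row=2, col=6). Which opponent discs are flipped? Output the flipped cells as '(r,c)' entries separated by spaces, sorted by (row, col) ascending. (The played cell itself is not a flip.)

Dir NW: first cell '.' (not opp) -> no flip
Dir N: first cell '.' (not opp) -> no flip
Dir NE: first cell '.' (not opp) -> no flip
Dir W: opp run (2,5) (2,4) capped by W -> flip
Dir E: first cell '.' (not opp) -> no flip
Dir SW: opp run (3,5) (4,4) (5,3), next='.' -> no flip
Dir S: first cell '.' (not opp) -> no flip
Dir SE: first cell '.' (not opp) -> no flip

Answer: (2,4) (2,5)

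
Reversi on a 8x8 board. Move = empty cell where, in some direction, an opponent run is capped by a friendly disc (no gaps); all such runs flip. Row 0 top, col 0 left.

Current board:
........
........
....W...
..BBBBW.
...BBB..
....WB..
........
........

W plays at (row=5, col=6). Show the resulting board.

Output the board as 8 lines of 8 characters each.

Answer: ........
........
....W...
..BBBBW.
...BBB..
....WWW.
........
........

Derivation:
Place W at (5,6); scan 8 dirs for brackets.
Dir NW: opp run (4,5) (3,4), next='.' -> no flip
Dir N: first cell '.' (not opp) -> no flip
Dir NE: first cell '.' (not opp) -> no flip
Dir W: opp run (5,5) capped by W -> flip
Dir E: first cell '.' (not opp) -> no flip
Dir SW: first cell '.' (not opp) -> no flip
Dir S: first cell '.' (not opp) -> no flip
Dir SE: first cell '.' (not opp) -> no flip
All flips: (5,5)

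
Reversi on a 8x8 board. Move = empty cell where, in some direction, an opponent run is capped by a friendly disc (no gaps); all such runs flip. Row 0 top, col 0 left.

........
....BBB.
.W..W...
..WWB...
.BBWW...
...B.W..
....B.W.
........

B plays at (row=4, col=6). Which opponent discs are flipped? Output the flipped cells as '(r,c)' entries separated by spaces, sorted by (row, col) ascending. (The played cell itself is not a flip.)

Dir NW: first cell '.' (not opp) -> no flip
Dir N: first cell '.' (not opp) -> no flip
Dir NE: first cell '.' (not opp) -> no flip
Dir W: first cell '.' (not opp) -> no flip
Dir E: first cell '.' (not opp) -> no flip
Dir SW: opp run (5,5) capped by B -> flip
Dir S: first cell '.' (not opp) -> no flip
Dir SE: first cell '.' (not opp) -> no flip

Answer: (5,5)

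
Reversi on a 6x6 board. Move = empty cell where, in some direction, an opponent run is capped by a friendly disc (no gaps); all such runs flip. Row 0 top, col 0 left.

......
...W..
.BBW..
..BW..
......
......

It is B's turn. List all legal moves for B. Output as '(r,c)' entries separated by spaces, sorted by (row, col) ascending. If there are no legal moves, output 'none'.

Answer: (0,4) (1,4) (2,4) (3,4) (4,4)

Derivation:
(0,2): no bracket -> illegal
(0,3): no bracket -> illegal
(0,4): flips 1 -> legal
(1,2): no bracket -> illegal
(1,4): flips 1 -> legal
(2,4): flips 1 -> legal
(3,4): flips 1 -> legal
(4,2): no bracket -> illegal
(4,3): no bracket -> illegal
(4,4): flips 1 -> legal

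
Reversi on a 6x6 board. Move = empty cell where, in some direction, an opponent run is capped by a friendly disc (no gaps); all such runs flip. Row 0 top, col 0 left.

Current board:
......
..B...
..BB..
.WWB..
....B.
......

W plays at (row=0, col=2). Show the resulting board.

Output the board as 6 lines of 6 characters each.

Answer: ..W...
..W...
..WB..
.WWB..
....B.
......

Derivation:
Place W at (0,2); scan 8 dirs for brackets.
Dir NW: edge -> no flip
Dir N: edge -> no flip
Dir NE: edge -> no flip
Dir W: first cell '.' (not opp) -> no flip
Dir E: first cell '.' (not opp) -> no flip
Dir SW: first cell '.' (not opp) -> no flip
Dir S: opp run (1,2) (2,2) capped by W -> flip
Dir SE: first cell '.' (not opp) -> no flip
All flips: (1,2) (2,2)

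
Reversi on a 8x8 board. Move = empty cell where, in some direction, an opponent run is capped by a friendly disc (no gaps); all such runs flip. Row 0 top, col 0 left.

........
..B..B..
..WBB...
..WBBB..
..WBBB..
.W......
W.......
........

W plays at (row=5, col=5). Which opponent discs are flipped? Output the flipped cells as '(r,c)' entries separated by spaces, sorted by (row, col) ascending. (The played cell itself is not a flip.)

Answer: (3,3) (4,4)

Derivation:
Dir NW: opp run (4,4) (3,3) capped by W -> flip
Dir N: opp run (4,5) (3,5), next='.' -> no flip
Dir NE: first cell '.' (not opp) -> no flip
Dir W: first cell '.' (not opp) -> no flip
Dir E: first cell '.' (not opp) -> no flip
Dir SW: first cell '.' (not opp) -> no flip
Dir S: first cell '.' (not opp) -> no flip
Dir SE: first cell '.' (not opp) -> no flip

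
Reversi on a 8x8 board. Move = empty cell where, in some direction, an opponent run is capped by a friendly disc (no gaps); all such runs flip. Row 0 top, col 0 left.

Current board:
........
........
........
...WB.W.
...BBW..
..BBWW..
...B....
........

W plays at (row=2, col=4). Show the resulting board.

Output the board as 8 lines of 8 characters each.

Answer: ........
........
....W...
...WW.W.
...BWW..
..BBWW..
...B....
........

Derivation:
Place W at (2,4); scan 8 dirs for brackets.
Dir NW: first cell '.' (not opp) -> no flip
Dir N: first cell '.' (not opp) -> no flip
Dir NE: first cell '.' (not opp) -> no flip
Dir W: first cell '.' (not opp) -> no flip
Dir E: first cell '.' (not opp) -> no flip
Dir SW: first cell 'W' (not opp) -> no flip
Dir S: opp run (3,4) (4,4) capped by W -> flip
Dir SE: first cell '.' (not opp) -> no flip
All flips: (3,4) (4,4)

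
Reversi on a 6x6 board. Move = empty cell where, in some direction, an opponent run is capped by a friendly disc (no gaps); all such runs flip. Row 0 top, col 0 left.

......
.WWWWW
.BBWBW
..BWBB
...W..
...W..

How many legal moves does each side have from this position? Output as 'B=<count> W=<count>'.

Answer: B=10 W=8

Derivation:
-- B to move --
(0,0): flips 1 -> legal
(0,1): flips 3 -> legal
(0,2): flips 2 -> legal
(0,3): flips 1 -> legal
(0,4): flips 2 -> legal
(0,5): flips 4 -> legal
(1,0): no bracket -> illegal
(2,0): no bracket -> illegal
(4,2): flips 1 -> legal
(4,4): flips 1 -> legal
(5,2): flips 1 -> legal
(5,4): flips 1 -> legal
B mobility = 10
-- W to move --
(1,0): flips 2 -> legal
(2,0): flips 2 -> legal
(3,0): flips 1 -> legal
(3,1): flips 3 -> legal
(4,1): flips 1 -> legal
(4,2): flips 2 -> legal
(4,4): flips 2 -> legal
(4,5): flips 2 -> legal
W mobility = 8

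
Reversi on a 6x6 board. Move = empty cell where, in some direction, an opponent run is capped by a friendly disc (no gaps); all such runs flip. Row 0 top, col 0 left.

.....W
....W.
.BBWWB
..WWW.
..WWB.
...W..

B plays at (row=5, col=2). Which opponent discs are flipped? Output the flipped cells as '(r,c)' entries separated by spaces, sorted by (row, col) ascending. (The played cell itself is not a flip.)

Dir NW: first cell '.' (not opp) -> no flip
Dir N: opp run (4,2) (3,2) capped by B -> flip
Dir NE: opp run (4,3) (3,4) capped by B -> flip
Dir W: first cell '.' (not opp) -> no flip
Dir E: opp run (5,3), next='.' -> no flip
Dir SW: edge -> no flip
Dir S: edge -> no flip
Dir SE: edge -> no flip

Answer: (3,2) (3,4) (4,2) (4,3)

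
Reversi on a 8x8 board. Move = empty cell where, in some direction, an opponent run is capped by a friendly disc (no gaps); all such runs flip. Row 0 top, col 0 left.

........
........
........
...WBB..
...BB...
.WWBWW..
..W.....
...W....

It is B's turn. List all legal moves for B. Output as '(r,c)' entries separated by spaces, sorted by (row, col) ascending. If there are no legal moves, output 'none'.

Answer: (2,2) (2,3) (3,2) (5,0) (5,6) (6,1) (6,4) (6,5) (6,6) (7,1)

Derivation:
(2,2): flips 1 -> legal
(2,3): flips 1 -> legal
(2,4): no bracket -> illegal
(3,2): flips 1 -> legal
(4,0): no bracket -> illegal
(4,1): no bracket -> illegal
(4,2): no bracket -> illegal
(4,5): no bracket -> illegal
(4,6): no bracket -> illegal
(5,0): flips 2 -> legal
(5,6): flips 2 -> legal
(6,0): no bracket -> illegal
(6,1): flips 1 -> legal
(6,3): no bracket -> illegal
(6,4): flips 1 -> legal
(6,5): flips 1 -> legal
(6,6): flips 1 -> legal
(7,1): flips 1 -> legal
(7,2): no bracket -> illegal
(7,4): no bracket -> illegal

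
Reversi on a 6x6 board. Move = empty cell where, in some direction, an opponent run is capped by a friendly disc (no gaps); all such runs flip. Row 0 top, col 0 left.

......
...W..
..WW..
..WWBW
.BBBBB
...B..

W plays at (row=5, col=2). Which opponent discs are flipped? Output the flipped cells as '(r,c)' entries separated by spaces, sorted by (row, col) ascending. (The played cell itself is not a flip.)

Dir NW: opp run (4,1), next='.' -> no flip
Dir N: opp run (4,2) capped by W -> flip
Dir NE: opp run (4,3) (3,4), next='.' -> no flip
Dir W: first cell '.' (not opp) -> no flip
Dir E: opp run (5,3), next='.' -> no flip
Dir SW: edge -> no flip
Dir S: edge -> no flip
Dir SE: edge -> no flip

Answer: (4,2)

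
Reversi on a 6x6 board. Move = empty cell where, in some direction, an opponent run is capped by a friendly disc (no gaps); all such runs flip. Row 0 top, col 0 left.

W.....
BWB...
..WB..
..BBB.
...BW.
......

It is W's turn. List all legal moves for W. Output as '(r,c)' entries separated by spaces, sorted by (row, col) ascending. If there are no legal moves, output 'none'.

Answer: (0,2) (1,3) (2,0) (2,4) (4,2)

Derivation:
(0,1): no bracket -> illegal
(0,2): flips 1 -> legal
(0,3): no bracket -> illegal
(1,3): flips 1 -> legal
(1,4): no bracket -> illegal
(2,0): flips 1 -> legal
(2,1): no bracket -> illegal
(2,4): flips 2 -> legal
(2,5): no bracket -> illegal
(3,1): no bracket -> illegal
(3,5): no bracket -> illegal
(4,1): no bracket -> illegal
(4,2): flips 2 -> legal
(4,5): no bracket -> illegal
(5,2): no bracket -> illegal
(5,3): no bracket -> illegal
(5,4): no bracket -> illegal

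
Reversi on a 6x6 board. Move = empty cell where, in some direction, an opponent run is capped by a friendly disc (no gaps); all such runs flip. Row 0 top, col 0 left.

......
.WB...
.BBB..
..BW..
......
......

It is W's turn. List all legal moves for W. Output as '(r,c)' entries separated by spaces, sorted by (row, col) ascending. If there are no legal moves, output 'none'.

(0,1): no bracket -> illegal
(0,2): no bracket -> illegal
(0,3): no bracket -> illegal
(1,0): no bracket -> illegal
(1,3): flips 2 -> legal
(1,4): no bracket -> illegal
(2,0): no bracket -> illegal
(2,4): no bracket -> illegal
(3,0): no bracket -> illegal
(3,1): flips 2 -> legal
(3,4): no bracket -> illegal
(4,1): no bracket -> illegal
(4,2): no bracket -> illegal
(4,3): no bracket -> illegal

Answer: (1,3) (3,1)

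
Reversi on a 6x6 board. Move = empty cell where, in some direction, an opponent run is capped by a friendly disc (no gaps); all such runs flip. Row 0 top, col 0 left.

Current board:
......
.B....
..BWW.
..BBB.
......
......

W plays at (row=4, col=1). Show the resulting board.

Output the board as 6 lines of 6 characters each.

Answer: ......
.B....
..BWW.
..WBB.
.W....
......

Derivation:
Place W at (4,1); scan 8 dirs for brackets.
Dir NW: first cell '.' (not opp) -> no flip
Dir N: first cell '.' (not opp) -> no flip
Dir NE: opp run (3,2) capped by W -> flip
Dir W: first cell '.' (not opp) -> no flip
Dir E: first cell '.' (not opp) -> no flip
Dir SW: first cell '.' (not opp) -> no flip
Dir S: first cell '.' (not opp) -> no flip
Dir SE: first cell '.' (not opp) -> no flip
All flips: (3,2)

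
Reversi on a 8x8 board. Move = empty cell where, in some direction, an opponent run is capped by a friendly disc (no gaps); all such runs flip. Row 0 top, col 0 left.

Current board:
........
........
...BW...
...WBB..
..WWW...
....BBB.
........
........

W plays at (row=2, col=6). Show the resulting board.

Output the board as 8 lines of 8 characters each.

Place W at (2,6); scan 8 dirs for brackets.
Dir NW: first cell '.' (not opp) -> no flip
Dir N: first cell '.' (not opp) -> no flip
Dir NE: first cell '.' (not opp) -> no flip
Dir W: first cell '.' (not opp) -> no flip
Dir E: first cell '.' (not opp) -> no flip
Dir SW: opp run (3,5) capped by W -> flip
Dir S: first cell '.' (not opp) -> no flip
Dir SE: first cell '.' (not opp) -> no flip
All flips: (3,5)

Answer: ........
........
...BW.W.
...WBW..
..WWW...
....BBB.
........
........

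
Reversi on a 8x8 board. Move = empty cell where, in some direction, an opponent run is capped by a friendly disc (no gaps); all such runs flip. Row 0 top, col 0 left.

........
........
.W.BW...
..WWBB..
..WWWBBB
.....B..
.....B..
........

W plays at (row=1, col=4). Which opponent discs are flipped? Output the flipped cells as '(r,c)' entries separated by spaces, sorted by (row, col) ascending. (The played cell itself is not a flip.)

Answer: (2,3)

Derivation:
Dir NW: first cell '.' (not opp) -> no flip
Dir N: first cell '.' (not opp) -> no flip
Dir NE: first cell '.' (not opp) -> no flip
Dir W: first cell '.' (not opp) -> no flip
Dir E: first cell '.' (not opp) -> no flip
Dir SW: opp run (2,3) capped by W -> flip
Dir S: first cell 'W' (not opp) -> no flip
Dir SE: first cell '.' (not opp) -> no flip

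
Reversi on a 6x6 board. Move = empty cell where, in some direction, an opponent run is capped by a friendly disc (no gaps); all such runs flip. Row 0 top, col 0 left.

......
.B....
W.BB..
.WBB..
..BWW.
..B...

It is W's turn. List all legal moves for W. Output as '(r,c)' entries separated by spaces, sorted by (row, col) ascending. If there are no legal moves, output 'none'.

(0,0): flips 3 -> legal
(0,1): no bracket -> illegal
(0,2): flips 1 -> legal
(1,0): no bracket -> illegal
(1,2): no bracket -> illegal
(1,3): flips 3 -> legal
(1,4): no bracket -> illegal
(2,1): flips 1 -> legal
(2,4): no bracket -> illegal
(3,4): flips 2 -> legal
(4,1): flips 1 -> legal
(5,1): no bracket -> illegal
(5,3): flips 1 -> legal

Answer: (0,0) (0,2) (1,3) (2,1) (3,4) (4,1) (5,3)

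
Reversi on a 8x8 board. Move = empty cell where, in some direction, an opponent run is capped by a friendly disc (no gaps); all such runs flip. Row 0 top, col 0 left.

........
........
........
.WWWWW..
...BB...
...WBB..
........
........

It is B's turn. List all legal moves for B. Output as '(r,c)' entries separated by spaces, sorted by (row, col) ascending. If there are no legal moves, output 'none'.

Answer: (2,1) (2,2) (2,3) (2,4) (2,5) (2,6) (5,2) (6,2) (6,3)

Derivation:
(2,0): no bracket -> illegal
(2,1): flips 1 -> legal
(2,2): flips 1 -> legal
(2,3): flips 1 -> legal
(2,4): flips 1 -> legal
(2,5): flips 1 -> legal
(2,6): flips 1 -> legal
(3,0): no bracket -> illegal
(3,6): no bracket -> illegal
(4,0): no bracket -> illegal
(4,1): no bracket -> illegal
(4,2): no bracket -> illegal
(4,5): no bracket -> illegal
(4,6): no bracket -> illegal
(5,2): flips 1 -> legal
(6,2): flips 1 -> legal
(6,3): flips 1 -> legal
(6,4): no bracket -> illegal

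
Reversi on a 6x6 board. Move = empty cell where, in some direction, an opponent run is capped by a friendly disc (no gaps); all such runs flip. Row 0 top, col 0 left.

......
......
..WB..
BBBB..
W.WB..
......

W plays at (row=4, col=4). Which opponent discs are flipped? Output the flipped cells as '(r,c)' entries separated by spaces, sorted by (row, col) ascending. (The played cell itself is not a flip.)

Answer: (3,3) (4,3)

Derivation:
Dir NW: opp run (3,3) capped by W -> flip
Dir N: first cell '.' (not opp) -> no flip
Dir NE: first cell '.' (not opp) -> no flip
Dir W: opp run (4,3) capped by W -> flip
Dir E: first cell '.' (not opp) -> no flip
Dir SW: first cell '.' (not opp) -> no flip
Dir S: first cell '.' (not opp) -> no flip
Dir SE: first cell '.' (not opp) -> no flip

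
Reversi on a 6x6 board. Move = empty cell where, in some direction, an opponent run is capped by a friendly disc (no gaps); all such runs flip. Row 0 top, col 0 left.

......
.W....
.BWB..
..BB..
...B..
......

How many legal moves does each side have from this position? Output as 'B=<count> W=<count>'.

Answer: B=3 W=5

Derivation:
-- B to move --
(0,0): flips 2 -> legal
(0,1): flips 1 -> legal
(0,2): no bracket -> illegal
(1,0): no bracket -> illegal
(1,2): flips 1 -> legal
(1,3): no bracket -> illegal
(2,0): no bracket -> illegal
(3,1): no bracket -> illegal
B mobility = 3
-- W to move --
(1,0): no bracket -> illegal
(1,2): no bracket -> illegal
(1,3): no bracket -> illegal
(1,4): no bracket -> illegal
(2,0): flips 1 -> legal
(2,4): flips 1 -> legal
(3,0): no bracket -> illegal
(3,1): flips 1 -> legal
(3,4): no bracket -> illegal
(4,1): no bracket -> illegal
(4,2): flips 1 -> legal
(4,4): flips 1 -> legal
(5,2): no bracket -> illegal
(5,3): no bracket -> illegal
(5,4): no bracket -> illegal
W mobility = 5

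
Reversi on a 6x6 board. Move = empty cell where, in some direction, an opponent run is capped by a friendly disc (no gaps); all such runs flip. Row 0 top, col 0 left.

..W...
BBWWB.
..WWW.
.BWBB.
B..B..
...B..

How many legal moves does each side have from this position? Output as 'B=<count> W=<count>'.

Answer: B=6 W=11

Derivation:
-- B to move --
(0,1): flips 2 -> legal
(0,3): flips 2 -> legal
(0,4): flips 2 -> legal
(1,5): flips 1 -> legal
(2,1): flips 1 -> legal
(2,5): no bracket -> illegal
(3,5): no bracket -> illegal
(4,1): flips 2 -> legal
(4,2): no bracket -> illegal
B mobility = 6
-- W to move --
(0,0): flips 1 -> legal
(0,1): no bracket -> illegal
(0,3): no bracket -> illegal
(0,4): flips 1 -> legal
(0,5): flips 1 -> legal
(1,5): flips 1 -> legal
(2,0): flips 1 -> legal
(2,1): no bracket -> illegal
(2,5): no bracket -> illegal
(3,0): flips 1 -> legal
(3,5): flips 2 -> legal
(4,1): no bracket -> illegal
(4,2): flips 1 -> legal
(4,4): flips 2 -> legal
(4,5): flips 1 -> legal
(5,0): no bracket -> illegal
(5,1): no bracket -> illegal
(5,2): no bracket -> illegal
(5,4): flips 1 -> legal
W mobility = 11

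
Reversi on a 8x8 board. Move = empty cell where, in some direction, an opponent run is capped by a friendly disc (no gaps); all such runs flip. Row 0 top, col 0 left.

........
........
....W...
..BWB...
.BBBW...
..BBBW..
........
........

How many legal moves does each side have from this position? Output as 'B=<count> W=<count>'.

Answer: B=6 W=7

Derivation:
-- B to move --
(1,3): no bracket -> illegal
(1,4): flips 1 -> legal
(1,5): flips 2 -> legal
(2,2): no bracket -> illegal
(2,3): flips 1 -> legal
(2,5): no bracket -> illegal
(3,5): flips 1 -> legal
(4,5): flips 1 -> legal
(4,6): no bracket -> illegal
(5,6): flips 1 -> legal
(6,4): no bracket -> illegal
(6,5): no bracket -> illegal
(6,6): no bracket -> illegal
B mobility = 6
-- W to move --
(2,1): no bracket -> illegal
(2,2): no bracket -> illegal
(2,3): no bracket -> illegal
(2,5): no bracket -> illegal
(3,0): no bracket -> illegal
(3,1): flips 1 -> legal
(3,5): flips 1 -> legal
(4,0): flips 3 -> legal
(4,5): no bracket -> illegal
(5,0): no bracket -> illegal
(5,1): flips 4 -> legal
(6,1): no bracket -> illegal
(6,2): flips 1 -> legal
(6,3): flips 2 -> legal
(6,4): flips 1 -> legal
(6,5): no bracket -> illegal
W mobility = 7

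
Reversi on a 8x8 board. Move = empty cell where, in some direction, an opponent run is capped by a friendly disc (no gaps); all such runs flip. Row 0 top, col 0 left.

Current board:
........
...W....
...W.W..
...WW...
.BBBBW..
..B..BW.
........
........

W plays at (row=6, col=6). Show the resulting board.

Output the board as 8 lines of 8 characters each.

Place W at (6,6); scan 8 dirs for brackets.
Dir NW: opp run (5,5) (4,4) capped by W -> flip
Dir N: first cell 'W' (not opp) -> no flip
Dir NE: first cell '.' (not opp) -> no flip
Dir W: first cell '.' (not opp) -> no flip
Dir E: first cell '.' (not opp) -> no flip
Dir SW: first cell '.' (not opp) -> no flip
Dir S: first cell '.' (not opp) -> no flip
Dir SE: first cell '.' (not opp) -> no flip
All flips: (4,4) (5,5)

Answer: ........
...W....
...W.W..
...WW...
.BBBWW..
..B..WW.
......W.
........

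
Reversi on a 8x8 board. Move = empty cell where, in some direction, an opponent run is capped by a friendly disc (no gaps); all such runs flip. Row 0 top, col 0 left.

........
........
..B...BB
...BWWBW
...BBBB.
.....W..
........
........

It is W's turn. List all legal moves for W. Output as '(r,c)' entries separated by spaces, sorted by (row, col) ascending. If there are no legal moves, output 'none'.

(1,1): flips 3 -> legal
(1,2): no bracket -> illegal
(1,3): no bracket -> illegal
(1,5): flips 1 -> legal
(1,6): no bracket -> illegal
(1,7): flips 2 -> legal
(2,1): no bracket -> illegal
(2,3): no bracket -> illegal
(2,4): no bracket -> illegal
(2,5): no bracket -> illegal
(3,1): no bracket -> illegal
(3,2): flips 1 -> legal
(4,2): no bracket -> illegal
(4,7): no bracket -> illegal
(5,2): flips 1 -> legal
(5,3): flips 1 -> legal
(5,4): flips 1 -> legal
(5,6): flips 1 -> legal
(5,7): flips 1 -> legal

Answer: (1,1) (1,5) (1,7) (3,2) (5,2) (5,3) (5,4) (5,6) (5,7)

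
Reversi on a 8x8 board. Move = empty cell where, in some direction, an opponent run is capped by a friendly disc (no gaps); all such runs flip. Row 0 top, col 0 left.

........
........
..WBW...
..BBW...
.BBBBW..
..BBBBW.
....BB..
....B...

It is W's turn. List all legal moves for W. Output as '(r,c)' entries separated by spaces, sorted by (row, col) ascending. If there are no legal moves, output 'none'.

(1,2): flips 1 -> legal
(1,3): no bracket -> illegal
(1,4): no bracket -> illegal
(2,1): no bracket -> illegal
(3,0): no bracket -> illegal
(3,1): flips 2 -> legal
(3,5): no bracket -> illegal
(4,0): flips 4 -> legal
(4,6): no bracket -> illegal
(5,0): no bracket -> illegal
(5,1): flips 6 -> legal
(6,1): flips 2 -> legal
(6,2): flips 3 -> legal
(6,3): flips 1 -> legal
(6,6): flips 3 -> legal
(7,3): no bracket -> illegal
(7,5): flips 2 -> legal
(7,6): no bracket -> illegal

Answer: (1,2) (3,1) (4,0) (5,1) (6,1) (6,2) (6,3) (6,6) (7,5)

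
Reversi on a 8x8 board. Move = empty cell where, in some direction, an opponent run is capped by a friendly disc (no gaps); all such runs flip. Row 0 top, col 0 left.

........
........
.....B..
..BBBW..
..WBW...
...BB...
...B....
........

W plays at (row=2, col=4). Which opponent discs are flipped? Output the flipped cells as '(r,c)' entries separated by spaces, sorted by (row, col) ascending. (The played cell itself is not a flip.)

Answer: (3,3) (3,4)

Derivation:
Dir NW: first cell '.' (not opp) -> no flip
Dir N: first cell '.' (not opp) -> no flip
Dir NE: first cell '.' (not opp) -> no flip
Dir W: first cell '.' (not opp) -> no flip
Dir E: opp run (2,5), next='.' -> no flip
Dir SW: opp run (3,3) capped by W -> flip
Dir S: opp run (3,4) capped by W -> flip
Dir SE: first cell 'W' (not opp) -> no flip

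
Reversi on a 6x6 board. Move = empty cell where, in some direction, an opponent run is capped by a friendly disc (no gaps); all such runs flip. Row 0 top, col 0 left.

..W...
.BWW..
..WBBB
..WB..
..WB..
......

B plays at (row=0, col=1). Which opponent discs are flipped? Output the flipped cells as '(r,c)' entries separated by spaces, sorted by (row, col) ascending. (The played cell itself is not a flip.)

Answer: (1,2)

Derivation:
Dir NW: edge -> no flip
Dir N: edge -> no flip
Dir NE: edge -> no flip
Dir W: first cell '.' (not opp) -> no flip
Dir E: opp run (0,2), next='.' -> no flip
Dir SW: first cell '.' (not opp) -> no flip
Dir S: first cell 'B' (not opp) -> no flip
Dir SE: opp run (1,2) capped by B -> flip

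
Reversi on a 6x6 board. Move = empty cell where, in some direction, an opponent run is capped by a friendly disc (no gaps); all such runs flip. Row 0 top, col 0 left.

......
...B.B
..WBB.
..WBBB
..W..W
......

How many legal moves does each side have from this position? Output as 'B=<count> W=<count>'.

-- B to move --
(1,1): flips 1 -> legal
(1,2): no bracket -> illegal
(2,1): flips 1 -> legal
(3,1): flips 2 -> legal
(4,1): flips 1 -> legal
(4,3): no bracket -> illegal
(4,4): no bracket -> illegal
(5,1): flips 1 -> legal
(5,2): no bracket -> illegal
(5,3): no bracket -> illegal
(5,4): no bracket -> illegal
(5,5): flips 1 -> legal
B mobility = 6
-- W to move --
(0,2): no bracket -> illegal
(0,3): no bracket -> illegal
(0,4): flips 1 -> legal
(0,5): no bracket -> illegal
(1,2): flips 2 -> legal
(1,4): flips 1 -> legal
(2,5): flips 3 -> legal
(4,3): no bracket -> illegal
(4,4): flips 1 -> legal
W mobility = 5

Answer: B=6 W=5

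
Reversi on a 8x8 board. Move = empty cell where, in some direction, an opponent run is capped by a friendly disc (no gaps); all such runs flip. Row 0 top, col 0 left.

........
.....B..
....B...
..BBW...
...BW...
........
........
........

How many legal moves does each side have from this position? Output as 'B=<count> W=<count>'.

-- B to move --
(2,3): no bracket -> illegal
(2,5): flips 1 -> legal
(3,5): flips 1 -> legal
(4,5): flips 1 -> legal
(5,3): no bracket -> illegal
(5,4): flips 2 -> legal
(5,5): flips 1 -> legal
B mobility = 5
-- W to move --
(0,4): no bracket -> illegal
(0,5): no bracket -> illegal
(0,6): no bracket -> illegal
(1,3): no bracket -> illegal
(1,4): flips 1 -> legal
(1,6): no bracket -> illegal
(2,1): no bracket -> illegal
(2,2): flips 1 -> legal
(2,3): no bracket -> illegal
(2,5): no bracket -> illegal
(2,6): no bracket -> illegal
(3,1): flips 2 -> legal
(3,5): no bracket -> illegal
(4,1): no bracket -> illegal
(4,2): flips 1 -> legal
(5,2): flips 1 -> legal
(5,3): no bracket -> illegal
(5,4): no bracket -> illegal
W mobility = 5

Answer: B=5 W=5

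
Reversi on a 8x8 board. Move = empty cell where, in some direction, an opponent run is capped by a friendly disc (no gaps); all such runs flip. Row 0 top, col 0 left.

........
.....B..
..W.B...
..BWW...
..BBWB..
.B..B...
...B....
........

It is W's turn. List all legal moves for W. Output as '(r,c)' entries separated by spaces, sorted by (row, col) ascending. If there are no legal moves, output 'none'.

(0,4): no bracket -> illegal
(0,5): no bracket -> illegal
(0,6): flips 2 -> legal
(1,3): no bracket -> illegal
(1,4): flips 1 -> legal
(1,6): no bracket -> illegal
(2,1): no bracket -> illegal
(2,3): no bracket -> illegal
(2,5): no bracket -> illegal
(2,6): no bracket -> illegal
(3,1): flips 1 -> legal
(3,5): no bracket -> illegal
(3,6): no bracket -> illegal
(4,0): no bracket -> illegal
(4,1): flips 2 -> legal
(4,6): flips 1 -> legal
(5,0): no bracket -> illegal
(5,2): flips 3 -> legal
(5,3): flips 1 -> legal
(5,5): no bracket -> illegal
(5,6): flips 1 -> legal
(6,0): flips 2 -> legal
(6,1): no bracket -> illegal
(6,2): no bracket -> illegal
(6,4): flips 1 -> legal
(6,5): no bracket -> illegal
(7,2): no bracket -> illegal
(7,3): no bracket -> illegal
(7,4): no bracket -> illegal

Answer: (0,6) (1,4) (3,1) (4,1) (4,6) (5,2) (5,3) (5,6) (6,0) (6,4)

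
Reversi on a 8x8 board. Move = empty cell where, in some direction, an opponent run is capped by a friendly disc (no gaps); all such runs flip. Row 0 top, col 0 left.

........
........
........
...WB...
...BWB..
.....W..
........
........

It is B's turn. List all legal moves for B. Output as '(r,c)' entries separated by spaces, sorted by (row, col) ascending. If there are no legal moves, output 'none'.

Answer: (2,3) (3,2) (5,4) (6,5)

Derivation:
(2,2): no bracket -> illegal
(2,3): flips 1 -> legal
(2,4): no bracket -> illegal
(3,2): flips 1 -> legal
(3,5): no bracket -> illegal
(4,2): no bracket -> illegal
(4,6): no bracket -> illegal
(5,3): no bracket -> illegal
(5,4): flips 1 -> legal
(5,6): no bracket -> illegal
(6,4): no bracket -> illegal
(6,5): flips 1 -> legal
(6,6): no bracket -> illegal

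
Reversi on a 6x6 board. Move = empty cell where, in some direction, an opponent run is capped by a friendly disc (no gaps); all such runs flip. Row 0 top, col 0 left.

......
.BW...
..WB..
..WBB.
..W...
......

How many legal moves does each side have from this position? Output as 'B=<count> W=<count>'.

Answer: B=6 W=7

Derivation:
-- B to move --
(0,1): flips 1 -> legal
(0,2): no bracket -> illegal
(0,3): no bracket -> illegal
(1,3): flips 1 -> legal
(2,1): flips 1 -> legal
(3,1): flips 1 -> legal
(4,1): flips 1 -> legal
(4,3): no bracket -> illegal
(5,1): flips 1 -> legal
(5,2): no bracket -> illegal
(5,3): no bracket -> illegal
B mobility = 6
-- W to move --
(0,0): flips 1 -> legal
(0,1): no bracket -> illegal
(0,2): no bracket -> illegal
(1,0): flips 1 -> legal
(1,3): no bracket -> illegal
(1,4): flips 1 -> legal
(2,0): no bracket -> illegal
(2,1): no bracket -> illegal
(2,4): flips 2 -> legal
(2,5): no bracket -> illegal
(3,5): flips 2 -> legal
(4,3): no bracket -> illegal
(4,4): flips 1 -> legal
(4,5): flips 2 -> legal
W mobility = 7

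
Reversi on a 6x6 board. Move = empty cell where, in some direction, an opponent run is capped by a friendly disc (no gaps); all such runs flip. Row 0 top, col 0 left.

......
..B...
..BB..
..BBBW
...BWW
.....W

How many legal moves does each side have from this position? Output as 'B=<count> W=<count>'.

-- B to move --
(2,4): no bracket -> illegal
(2,5): no bracket -> illegal
(5,3): no bracket -> illegal
(5,4): flips 1 -> legal
B mobility = 1
-- W to move --
(0,1): flips 3 -> legal
(0,2): no bracket -> illegal
(0,3): no bracket -> illegal
(1,1): flips 2 -> legal
(1,3): no bracket -> illegal
(1,4): no bracket -> illegal
(2,1): no bracket -> illegal
(2,4): flips 1 -> legal
(2,5): no bracket -> illegal
(3,1): flips 3 -> legal
(4,1): no bracket -> illegal
(4,2): flips 1 -> legal
(5,2): no bracket -> illegal
(5,3): no bracket -> illegal
(5,4): no bracket -> illegal
W mobility = 5

Answer: B=1 W=5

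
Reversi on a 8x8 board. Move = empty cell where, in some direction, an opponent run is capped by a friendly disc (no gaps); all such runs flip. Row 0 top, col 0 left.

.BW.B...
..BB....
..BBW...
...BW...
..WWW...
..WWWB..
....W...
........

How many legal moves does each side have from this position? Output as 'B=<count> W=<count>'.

Answer: B=8 W=8

Derivation:
-- B to move --
(0,3): flips 1 -> legal
(1,1): no bracket -> illegal
(1,4): no bracket -> illegal
(1,5): flips 1 -> legal
(2,5): flips 1 -> legal
(3,1): no bracket -> illegal
(3,2): no bracket -> illegal
(3,5): flips 2 -> legal
(4,1): no bracket -> illegal
(4,5): flips 1 -> legal
(5,1): flips 4 -> legal
(6,1): no bracket -> illegal
(6,2): no bracket -> illegal
(6,3): flips 2 -> legal
(6,5): no bracket -> illegal
(7,3): flips 1 -> legal
(7,4): no bracket -> illegal
(7,5): no bracket -> illegal
B mobility = 8
-- W to move --
(0,0): flips 1 -> legal
(0,3): flips 3 -> legal
(0,5): no bracket -> illegal
(1,0): no bracket -> illegal
(1,1): flips 2 -> legal
(1,4): no bracket -> illegal
(1,5): no bracket -> illegal
(2,1): flips 2 -> legal
(3,1): no bracket -> illegal
(3,2): flips 3 -> legal
(4,5): no bracket -> illegal
(4,6): flips 1 -> legal
(5,6): flips 1 -> legal
(6,5): no bracket -> illegal
(6,6): flips 1 -> legal
W mobility = 8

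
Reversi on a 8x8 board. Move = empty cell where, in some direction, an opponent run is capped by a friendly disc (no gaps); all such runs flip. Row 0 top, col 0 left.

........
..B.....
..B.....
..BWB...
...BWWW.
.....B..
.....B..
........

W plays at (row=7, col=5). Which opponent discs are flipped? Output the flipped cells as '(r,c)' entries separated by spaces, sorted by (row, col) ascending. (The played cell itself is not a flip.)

Answer: (5,5) (6,5)

Derivation:
Dir NW: first cell '.' (not opp) -> no flip
Dir N: opp run (6,5) (5,5) capped by W -> flip
Dir NE: first cell '.' (not opp) -> no flip
Dir W: first cell '.' (not opp) -> no flip
Dir E: first cell '.' (not opp) -> no flip
Dir SW: edge -> no flip
Dir S: edge -> no flip
Dir SE: edge -> no flip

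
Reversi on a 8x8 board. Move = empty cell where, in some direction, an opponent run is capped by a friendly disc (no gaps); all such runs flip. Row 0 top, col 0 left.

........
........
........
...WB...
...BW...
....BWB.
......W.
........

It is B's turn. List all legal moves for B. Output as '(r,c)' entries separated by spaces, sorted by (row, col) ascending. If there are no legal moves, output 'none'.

Answer: (2,3) (3,2) (4,5) (7,6)

Derivation:
(2,2): no bracket -> illegal
(2,3): flips 1 -> legal
(2,4): no bracket -> illegal
(3,2): flips 1 -> legal
(3,5): no bracket -> illegal
(4,2): no bracket -> illegal
(4,5): flips 1 -> legal
(4,6): no bracket -> illegal
(5,3): no bracket -> illegal
(5,7): no bracket -> illegal
(6,4): no bracket -> illegal
(6,5): no bracket -> illegal
(6,7): no bracket -> illegal
(7,5): no bracket -> illegal
(7,6): flips 1 -> legal
(7,7): no bracket -> illegal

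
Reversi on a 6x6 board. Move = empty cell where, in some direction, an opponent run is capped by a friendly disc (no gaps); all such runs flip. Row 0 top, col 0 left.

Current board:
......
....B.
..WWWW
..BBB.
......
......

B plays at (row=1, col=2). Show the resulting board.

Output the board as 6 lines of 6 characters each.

Place B at (1,2); scan 8 dirs for brackets.
Dir NW: first cell '.' (not opp) -> no flip
Dir N: first cell '.' (not opp) -> no flip
Dir NE: first cell '.' (not opp) -> no flip
Dir W: first cell '.' (not opp) -> no flip
Dir E: first cell '.' (not opp) -> no flip
Dir SW: first cell '.' (not opp) -> no flip
Dir S: opp run (2,2) capped by B -> flip
Dir SE: opp run (2,3) capped by B -> flip
All flips: (2,2) (2,3)

Answer: ......
..B.B.
..BBWW
..BBB.
......
......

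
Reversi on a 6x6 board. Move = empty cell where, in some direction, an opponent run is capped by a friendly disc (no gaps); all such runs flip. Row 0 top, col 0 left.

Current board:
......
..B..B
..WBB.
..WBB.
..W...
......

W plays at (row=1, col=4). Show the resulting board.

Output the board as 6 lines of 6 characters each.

Answer: ......
..B.WB
..WWB.
..WBB.
..W...
......

Derivation:
Place W at (1,4); scan 8 dirs for brackets.
Dir NW: first cell '.' (not opp) -> no flip
Dir N: first cell '.' (not opp) -> no flip
Dir NE: first cell '.' (not opp) -> no flip
Dir W: first cell '.' (not opp) -> no flip
Dir E: opp run (1,5), next=edge -> no flip
Dir SW: opp run (2,3) capped by W -> flip
Dir S: opp run (2,4) (3,4), next='.' -> no flip
Dir SE: first cell '.' (not opp) -> no flip
All flips: (2,3)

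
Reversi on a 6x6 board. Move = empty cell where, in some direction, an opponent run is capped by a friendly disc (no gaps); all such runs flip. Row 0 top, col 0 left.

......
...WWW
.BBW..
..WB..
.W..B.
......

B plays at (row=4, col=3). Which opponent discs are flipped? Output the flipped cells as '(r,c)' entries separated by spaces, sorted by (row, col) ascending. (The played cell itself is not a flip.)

Answer: (3,2)

Derivation:
Dir NW: opp run (3,2) capped by B -> flip
Dir N: first cell 'B' (not opp) -> no flip
Dir NE: first cell '.' (not opp) -> no flip
Dir W: first cell '.' (not opp) -> no flip
Dir E: first cell 'B' (not opp) -> no flip
Dir SW: first cell '.' (not opp) -> no flip
Dir S: first cell '.' (not opp) -> no flip
Dir SE: first cell '.' (not opp) -> no flip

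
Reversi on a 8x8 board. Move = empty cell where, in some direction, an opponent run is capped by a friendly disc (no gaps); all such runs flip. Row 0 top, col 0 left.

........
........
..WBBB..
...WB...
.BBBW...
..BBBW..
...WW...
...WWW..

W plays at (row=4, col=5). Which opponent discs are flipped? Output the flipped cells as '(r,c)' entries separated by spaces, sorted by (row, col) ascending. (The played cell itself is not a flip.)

Dir NW: opp run (3,4) (2,3), next='.' -> no flip
Dir N: first cell '.' (not opp) -> no flip
Dir NE: first cell '.' (not opp) -> no flip
Dir W: first cell 'W' (not opp) -> no flip
Dir E: first cell '.' (not opp) -> no flip
Dir SW: opp run (5,4) capped by W -> flip
Dir S: first cell 'W' (not opp) -> no flip
Dir SE: first cell '.' (not opp) -> no flip

Answer: (5,4)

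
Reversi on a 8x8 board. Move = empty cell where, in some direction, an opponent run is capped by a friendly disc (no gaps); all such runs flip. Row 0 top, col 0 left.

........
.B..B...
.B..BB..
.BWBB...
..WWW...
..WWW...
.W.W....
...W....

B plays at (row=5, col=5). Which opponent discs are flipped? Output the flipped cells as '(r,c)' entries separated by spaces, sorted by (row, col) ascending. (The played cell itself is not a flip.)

Answer: (4,4)

Derivation:
Dir NW: opp run (4,4) capped by B -> flip
Dir N: first cell '.' (not opp) -> no flip
Dir NE: first cell '.' (not opp) -> no flip
Dir W: opp run (5,4) (5,3) (5,2), next='.' -> no flip
Dir E: first cell '.' (not opp) -> no flip
Dir SW: first cell '.' (not opp) -> no flip
Dir S: first cell '.' (not opp) -> no flip
Dir SE: first cell '.' (not opp) -> no flip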